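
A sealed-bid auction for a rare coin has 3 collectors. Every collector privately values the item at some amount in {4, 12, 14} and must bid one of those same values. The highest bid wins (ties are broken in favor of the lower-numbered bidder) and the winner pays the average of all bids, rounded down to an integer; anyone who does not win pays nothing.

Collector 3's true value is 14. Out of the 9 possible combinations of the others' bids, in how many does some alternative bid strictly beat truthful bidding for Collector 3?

Others bid (4, 4): truth gives 7; bid 12 gives 8 > 7. Violating.
Others bid (4, 12): truth gives 4; no alternative beats it.
Others bid (4, 14): truth gives 0; no alternative beats it.
(Checking all 9 profiles: 1 has a profitable deviation, 8 do not.)

1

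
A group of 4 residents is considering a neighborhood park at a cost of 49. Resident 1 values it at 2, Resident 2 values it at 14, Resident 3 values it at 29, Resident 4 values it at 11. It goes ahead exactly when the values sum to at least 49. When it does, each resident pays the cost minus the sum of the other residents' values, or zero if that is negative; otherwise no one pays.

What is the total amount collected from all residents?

Total value 56 ≥ cost 49, so it is built.
Resident 1: others sum to 54; max(0, 49 - 54) = 0.
Resident 2: others sum to 42; max(0, 49 - 42) = 7.
Resident 3: others sum to 27; max(0, 49 - 27) = 22.
Resident 4: others sum to 45; max(0, 49 - 45) = 4.
Total collected = 0 + 7 + 22 + 4 = 33.

33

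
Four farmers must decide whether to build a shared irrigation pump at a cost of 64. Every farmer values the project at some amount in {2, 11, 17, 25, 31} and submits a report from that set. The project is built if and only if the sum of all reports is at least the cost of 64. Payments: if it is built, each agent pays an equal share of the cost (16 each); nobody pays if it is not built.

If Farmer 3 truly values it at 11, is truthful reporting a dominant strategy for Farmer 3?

Consider the case where Farmer 1 reports 2, Farmer 2 reports 25 and Farmer 4 reports 31.
Truthful report 11: project built, pays 16, utility 11 - 16 = -5.
Report 2 instead: project not built, utility 0.
Since 0 > -5, reporting 2 is strictly better here, so truthful reporting is not dominant.

No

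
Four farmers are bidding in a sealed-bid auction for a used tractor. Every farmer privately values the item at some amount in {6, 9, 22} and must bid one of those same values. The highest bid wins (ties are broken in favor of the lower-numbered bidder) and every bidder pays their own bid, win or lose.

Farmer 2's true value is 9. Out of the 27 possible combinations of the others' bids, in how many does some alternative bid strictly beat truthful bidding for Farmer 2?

23

Others bid (6, 6, 22): truth gives -9; bid 6 gives -6 > -9. Violating.
Others bid (6, 9, 22): truth gives -9; bid 6 gives -6 > -9. Violating.
Others bid (6, 22, 6): truth gives -9; bid 6 gives -6 > -9. Violating.
Others bid (6, 22, 9): truth gives -9; bid 6 gives -6 > -9. Violating.
Others bid (6, 6, 6): truth gives 0; no alternative beats it.
Others bid (6, 6, 9): truth gives 0; no alternative beats it.
(Checking all 27 profiles: 23 have a profitable deviation, 4 do not.)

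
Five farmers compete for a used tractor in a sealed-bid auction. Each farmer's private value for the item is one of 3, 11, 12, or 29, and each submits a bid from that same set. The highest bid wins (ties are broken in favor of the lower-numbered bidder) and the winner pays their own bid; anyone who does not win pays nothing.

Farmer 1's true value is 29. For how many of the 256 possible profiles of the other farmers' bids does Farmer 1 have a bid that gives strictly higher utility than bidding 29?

81

Others bid (3, 3, 3, 3): truth gives 0; bid 3 gives 26 > 0. Violating.
Others bid (3, 3, 3, 11): truth gives 0; bid 11 gives 18 > 0. Violating.
Others bid (3, 3, 3, 12): truth gives 0; bid 12 gives 17 > 0. Violating.
Others bid (3, 3, 11, 3): truth gives 0; bid 11 gives 18 > 0. Violating.
Others bid (3, 3, 3, 29): truth gives 0; no alternative beats it.
Others bid (3, 3, 11, 29): truth gives 0; no alternative beats it.
(Checking all 256 profiles: 81 have a profitable deviation, 175 do not.)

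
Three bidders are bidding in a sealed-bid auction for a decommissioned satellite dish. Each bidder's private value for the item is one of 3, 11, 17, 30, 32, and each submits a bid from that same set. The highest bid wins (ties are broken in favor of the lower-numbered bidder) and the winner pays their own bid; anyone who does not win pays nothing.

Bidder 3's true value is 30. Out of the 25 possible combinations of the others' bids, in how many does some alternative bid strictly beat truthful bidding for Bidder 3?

Others bid (3, 3): truth gives 0; bid 11 gives 19 > 0. Violating.
Others bid (3, 11): truth gives 0; bid 17 gives 13 > 0. Violating.
Others bid (11, 3): truth gives 0; bid 17 gives 13 > 0. Violating.
Others bid (11, 11): truth gives 0; bid 17 gives 13 > 0. Violating.
Others bid (3, 17): truth gives 0; no alternative beats it.
Others bid (3, 30): truth gives 0; no alternative beats it.
(Checking all 25 profiles: 4 have a profitable deviation, 21 do not.)

4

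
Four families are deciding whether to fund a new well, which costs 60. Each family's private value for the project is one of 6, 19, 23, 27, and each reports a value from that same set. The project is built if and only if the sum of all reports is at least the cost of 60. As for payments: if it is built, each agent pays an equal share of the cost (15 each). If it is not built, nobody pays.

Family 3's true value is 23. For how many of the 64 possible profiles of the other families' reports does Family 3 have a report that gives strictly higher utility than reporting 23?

Others report (6, 6, 23): truth gives 0; report 27 gives 8 > 0. Violating.
Others report (6, 23, 6): truth gives 0; report 27 gives 8 > 0. Violating.
Others report (23, 6, 6): truth gives 0; report 27 gives 8 > 0. Violating.
Others report (6, 6, 6): truth gives 0; no alternative beats it.
Others report (6, 6, 19): truth gives 0; no alternative beats it.
(Checking all 64 profiles: 3 have a profitable deviation, 61 do not.)

3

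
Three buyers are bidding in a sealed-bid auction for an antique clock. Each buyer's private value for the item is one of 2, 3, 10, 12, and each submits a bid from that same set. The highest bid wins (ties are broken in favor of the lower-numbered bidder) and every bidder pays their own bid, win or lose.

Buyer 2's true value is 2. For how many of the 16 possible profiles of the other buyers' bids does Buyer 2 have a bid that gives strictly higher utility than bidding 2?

2

Others bid (2, 2): truth gives -2; bid 3 gives -1 > -2. Violating.
Others bid (2, 3): truth gives -2; bid 3 gives -1 > -2. Violating.
Others bid (2, 10): truth gives -2; no alternative beats it.
Others bid (2, 12): truth gives -2; no alternative beats it.
(Checking all 16 profiles: 2 have a profitable deviation, 14 do not.)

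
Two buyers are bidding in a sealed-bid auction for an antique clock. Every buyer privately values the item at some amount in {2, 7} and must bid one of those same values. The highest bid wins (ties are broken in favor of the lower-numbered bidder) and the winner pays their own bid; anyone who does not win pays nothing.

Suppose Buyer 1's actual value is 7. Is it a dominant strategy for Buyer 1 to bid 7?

No

Consider the case where Buyer 2 bids 2.
Truthful bid 7: wins, pays 7, utility 7 - 7 = 0.
Bid 2 instead: wins, pays 2, utility 7 - 2 = 5.
Since 5 > 0, bidding 2 is strictly better here, so truthful bidding is not dominant.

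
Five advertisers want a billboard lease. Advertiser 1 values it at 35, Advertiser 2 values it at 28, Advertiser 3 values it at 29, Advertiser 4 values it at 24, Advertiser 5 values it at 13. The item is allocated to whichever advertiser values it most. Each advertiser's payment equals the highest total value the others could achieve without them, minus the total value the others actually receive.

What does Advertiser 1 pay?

Advertiser 1 has the highest value and receives the item.
Without Advertiser 1, the item would go to the next-highest value, 29, so the others could achieve 29.
With Advertiser 1 present and winning, the others receive nothing, so their total is 0.
Payment = 29 - 0 = 29.

29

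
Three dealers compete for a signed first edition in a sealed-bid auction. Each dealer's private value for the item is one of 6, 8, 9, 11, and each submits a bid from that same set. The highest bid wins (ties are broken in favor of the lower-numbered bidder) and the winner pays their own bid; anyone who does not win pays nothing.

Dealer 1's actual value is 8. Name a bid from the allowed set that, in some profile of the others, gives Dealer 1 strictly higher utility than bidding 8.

Suppose Dealer 2 bids 6 and Dealer 3 bids 6.
Bid 8: wins, pays 8, utility 8 - 8 = 0.
Bid 6: wins, pays 6, utility 8 - 6 = 2.
So bidding 6 beats truth here (2 > 0).

6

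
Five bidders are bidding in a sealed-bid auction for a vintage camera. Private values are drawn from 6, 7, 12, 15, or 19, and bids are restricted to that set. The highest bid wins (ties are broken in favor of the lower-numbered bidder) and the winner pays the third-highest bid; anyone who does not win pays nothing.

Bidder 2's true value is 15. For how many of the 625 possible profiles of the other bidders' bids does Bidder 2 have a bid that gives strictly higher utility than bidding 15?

108

Others bid (6, 6, 6, 19): truth gives 0; bid 19 gives 9 > 0. Violating.
Others bid (6, 6, 7, 19): truth gives 0; bid 19 gives 8 > 0. Violating.
Others bid (6, 6, 12, 19): truth gives 0; bid 19 gives 3 > 0. Violating.
Others bid (6, 6, 19, 6): truth gives 0; bid 19 gives 9 > 0. Violating.
Others bid (6, 6, 6, 6): truth gives 9; no alternative beats it.
Others bid (6, 6, 6, 7): truth gives 9; no alternative beats it.
(Checking all 625 profiles: 108 have a profitable deviation, 517 do not.)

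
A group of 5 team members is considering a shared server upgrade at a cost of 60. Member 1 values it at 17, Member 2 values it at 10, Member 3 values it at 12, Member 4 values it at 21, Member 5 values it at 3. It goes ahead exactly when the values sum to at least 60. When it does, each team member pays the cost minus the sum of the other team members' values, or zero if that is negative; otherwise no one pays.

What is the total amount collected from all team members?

Total value 63 ≥ cost 60, so it is built.
Member 1: others sum to 46; max(0, 60 - 46) = 14.
Member 2: others sum to 53; max(0, 60 - 53) = 7.
Member 3: others sum to 51; max(0, 60 - 51) = 9.
Member 4: others sum to 42; max(0, 60 - 42) = 18.
Member 5: others sum to 60; max(0, 60 - 60) = 0.
Total collected = 14 + 7 + 9 + 18 + 0 = 48.

48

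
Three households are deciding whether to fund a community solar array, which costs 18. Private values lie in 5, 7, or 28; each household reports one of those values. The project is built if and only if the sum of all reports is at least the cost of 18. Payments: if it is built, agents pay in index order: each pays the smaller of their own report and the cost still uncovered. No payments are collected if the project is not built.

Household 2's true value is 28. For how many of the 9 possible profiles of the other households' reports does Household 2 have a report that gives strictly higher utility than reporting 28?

Others report (5, 7): truth gives 15; report 7 gives 21 > 15. Violating.
Others report (5, 28): truth gives 15; report 5 gives 23 > 15. Violating.
Others report (7, 5): truth gives 17; report 7 gives 21 > 17. Violating.
Others report (7, 7): truth gives 17; report 5 gives 23 > 17. Violating.
Others report (5, 5): truth gives 15; no alternative beats it.
Others report (28, 5): truth gives 28; no alternative beats it.
(Checking all 9 profiles: 5 have a profitable deviation, 4 do not.)

5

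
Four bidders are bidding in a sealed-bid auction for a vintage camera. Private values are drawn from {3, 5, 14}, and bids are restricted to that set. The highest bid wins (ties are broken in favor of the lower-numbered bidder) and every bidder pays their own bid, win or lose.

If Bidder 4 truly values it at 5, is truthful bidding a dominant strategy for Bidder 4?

No

Consider the case where Bidder 1 bids 3, Bidder 2 bids 3 and Bidder 3 bids 5.
Truthful bid 5: loses but pays 5, utility -5.
Bid 3 instead: loses but pays 3, utility -3.
Since -3 > -5, bidding 3 is strictly better here, so truthful bidding is not dominant.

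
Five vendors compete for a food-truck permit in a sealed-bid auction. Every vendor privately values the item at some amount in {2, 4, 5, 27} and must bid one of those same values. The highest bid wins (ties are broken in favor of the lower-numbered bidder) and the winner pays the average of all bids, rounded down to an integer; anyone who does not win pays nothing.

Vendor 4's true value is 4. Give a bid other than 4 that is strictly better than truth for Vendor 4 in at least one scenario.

Suppose Vendor 1 bids 2, Vendor 2 bids 2, Vendor 3 bids 2 and Vendor 5 bids 5.
Bid 4: loses, pays 0, utility 0.
Bid 5: wins, pays 3, utility 4 - 3 = 1.
So bidding 5 beats truth here (1 > 0).

5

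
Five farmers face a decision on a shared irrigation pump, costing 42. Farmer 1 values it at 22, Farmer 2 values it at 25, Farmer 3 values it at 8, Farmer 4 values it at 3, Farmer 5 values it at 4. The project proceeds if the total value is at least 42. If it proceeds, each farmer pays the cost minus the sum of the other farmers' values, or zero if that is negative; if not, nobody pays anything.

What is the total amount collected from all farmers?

Total value 62 ≥ cost 42, so it is built.
Farmer 1: others sum to 40; max(0, 42 - 40) = 2.
Farmer 2: others sum to 37; max(0, 42 - 37) = 5.
Farmer 3: others sum to 54; max(0, 42 - 54) = 0.
Farmer 4: others sum to 59; max(0, 42 - 59) = 0.
Farmer 5: others sum to 58; max(0, 42 - 58) = 0.
Total collected = 2 + 5 + 0 + 0 + 0 = 7.

7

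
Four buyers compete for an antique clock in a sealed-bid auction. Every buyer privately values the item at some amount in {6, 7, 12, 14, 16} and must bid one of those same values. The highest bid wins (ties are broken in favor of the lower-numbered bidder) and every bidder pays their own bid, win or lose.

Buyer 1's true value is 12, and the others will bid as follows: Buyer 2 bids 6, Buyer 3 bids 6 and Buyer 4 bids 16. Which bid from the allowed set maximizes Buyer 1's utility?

Bid 6: loses but pays 6, utility -6.
Bid 7: loses but pays 7, utility -7.
Bid 12: loses but pays 12, utility -12.
Bid 14: loses but pays 14, utility -14.
Bid 16: wins, pays 16, utility 12 - 16 = -4.
The best choice is 16 with utility -4.

16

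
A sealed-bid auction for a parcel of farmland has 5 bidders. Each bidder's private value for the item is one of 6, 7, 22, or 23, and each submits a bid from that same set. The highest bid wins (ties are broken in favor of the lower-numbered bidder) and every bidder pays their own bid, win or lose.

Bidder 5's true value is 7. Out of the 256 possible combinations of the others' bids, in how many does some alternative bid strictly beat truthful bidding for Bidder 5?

Others bid (6, 6, 6, 7): truth gives -7; bid 6 gives -6 > -7. Violating.
Others bid (6, 6, 6, 22): truth gives -7; bid 6 gives -6 > -7. Violating.
Others bid (6, 6, 6, 23): truth gives -7; bid 6 gives -6 > -7. Violating.
Others bid (6, 6, 7, 6): truth gives -7; bid 6 gives -6 > -7. Violating.
Others bid (6, 6, 6, 6): truth gives 0; no alternative beats it.
(Checking all 256 profiles: 255 have a profitable deviation, 1 does not.)

255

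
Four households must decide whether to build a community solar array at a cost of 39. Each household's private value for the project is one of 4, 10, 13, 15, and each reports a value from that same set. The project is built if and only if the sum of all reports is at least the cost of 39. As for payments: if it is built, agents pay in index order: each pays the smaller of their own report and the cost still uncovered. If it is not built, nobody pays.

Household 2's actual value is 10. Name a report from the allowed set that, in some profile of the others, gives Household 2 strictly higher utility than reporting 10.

Suppose Household 1 reports 10, Household 3 reports 10 and Household 4 reports 15.
Report 10: project built, pays 10, utility 10 - 10 = 0.
Report 4: project built, pays 4, utility 10 - 4 = 6.
So reporting 4 beats truth here (6 > 0).

4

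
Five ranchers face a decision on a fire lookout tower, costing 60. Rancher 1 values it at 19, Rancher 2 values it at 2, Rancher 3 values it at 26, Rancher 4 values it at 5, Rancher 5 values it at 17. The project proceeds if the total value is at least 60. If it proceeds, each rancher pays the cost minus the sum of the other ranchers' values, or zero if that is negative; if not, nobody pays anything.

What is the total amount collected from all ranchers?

Total value 69 ≥ cost 60, so it is built.
Rancher 1: others sum to 50; max(0, 60 - 50) = 10.
Rancher 2: others sum to 67; max(0, 60 - 67) = 0.
Rancher 3: others sum to 43; max(0, 60 - 43) = 17.
Rancher 4: others sum to 64; max(0, 60 - 64) = 0.
Rancher 5: others sum to 52; max(0, 60 - 52) = 8.
Total collected = 10 + 0 + 17 + 0 + 8 = 35.

35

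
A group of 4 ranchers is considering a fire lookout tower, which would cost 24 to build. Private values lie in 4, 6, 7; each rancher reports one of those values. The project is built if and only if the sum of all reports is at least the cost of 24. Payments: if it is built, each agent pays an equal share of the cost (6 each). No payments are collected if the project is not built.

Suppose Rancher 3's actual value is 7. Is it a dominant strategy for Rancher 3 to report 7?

Yes

Check each profile of the others' reports and compare truth against every alternative report.
Others report (4, 6, 7): truth gives 1, best alternative gives 0.
Others report (4, 7, 6): truth gives 1, best alternative gives 0.
Others report (6, 4, 7): truth gives 1, best alternative gives 0.
Others report (6, 7, 4): truth gives 1, best alternative gives 0.
Others report (7, 4, 6): truth gives 1, best alternative gives 0.
Others report (7, 6, 4): truth gives 1, best alternative gives 0.
(Remaining 21 profiles checked similarly; truth is weakly best in each.)
In every case the truthful report is at least as good as any alternative, so it is a dominant strategy.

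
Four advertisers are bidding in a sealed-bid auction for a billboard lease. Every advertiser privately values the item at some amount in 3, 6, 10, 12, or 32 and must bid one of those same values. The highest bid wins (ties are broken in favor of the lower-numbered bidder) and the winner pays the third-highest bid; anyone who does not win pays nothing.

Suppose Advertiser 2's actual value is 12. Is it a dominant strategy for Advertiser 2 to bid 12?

Consider the case where Advertiser 1 bids 3, Advertiser 3 bids 3 and Advertiser 4 bids 32.
Truthful bid 12: loses, pays 0, utility 0.
Bid 32 instead: wins, pays 3, utility 12 - 3 = 9.
Since 9 > 0, bidding 32 is strictly better here, so truthful bidding is not dominant.

No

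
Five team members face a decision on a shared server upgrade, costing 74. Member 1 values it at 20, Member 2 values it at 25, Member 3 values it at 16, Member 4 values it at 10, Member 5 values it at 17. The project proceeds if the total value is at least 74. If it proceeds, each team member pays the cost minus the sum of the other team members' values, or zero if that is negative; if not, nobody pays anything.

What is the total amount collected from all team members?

22

Total value 88 ≥ cost 74, so it is built.
Member 1: others sum to 68; max(0, 74 - 68) = 6.
Member 2: others sum to 63; max(0, 74 - 63) = 11.
Member 3: others sum to 72; max(0, 74 - 72) = 2.
Member 4: others sum to 78; max(0, 74 - 78) = 0.
Member 5: others sum to 71; max(0, 74 - 71) = 3.
Total collected = 6 + 11 + 2 + 0 + 3 = 22.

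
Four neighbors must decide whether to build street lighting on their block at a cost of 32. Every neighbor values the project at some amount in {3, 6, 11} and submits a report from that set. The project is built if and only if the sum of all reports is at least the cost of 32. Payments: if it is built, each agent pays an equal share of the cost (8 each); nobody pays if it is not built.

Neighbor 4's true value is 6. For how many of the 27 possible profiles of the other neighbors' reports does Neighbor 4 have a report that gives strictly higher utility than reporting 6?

Others report (6, 11, 11): truth gives -2; report 3 gives 0 > -2. Violating.
Others report (11, 6, 11): truth gives -2; report 3 gives 0 > -2. Violating.
Others report (11, 11, 6): truth gives -2; report 3 gives 0 > -2. Violating.
Others report (3, 3, 3): truth gives 0; no alternative beats it.
Others report (3, 3, 6): truth gives 0; no alternative beats it.
(Checking all 27 profiles: 3 have a profitable deviation, 24 do not.)

3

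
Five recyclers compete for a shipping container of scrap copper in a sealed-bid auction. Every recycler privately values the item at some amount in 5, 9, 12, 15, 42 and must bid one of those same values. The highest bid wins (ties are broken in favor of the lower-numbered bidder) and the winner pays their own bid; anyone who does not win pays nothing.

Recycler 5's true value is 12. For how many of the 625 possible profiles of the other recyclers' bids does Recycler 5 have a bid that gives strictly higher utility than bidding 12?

1

Others bid (5, 5, 5, 5): truth gives 0; bid 9 gives 3 > 0. Violating.
Others bid (5, 5, 5, 9): truth gives 0; no alternative beats it.
Others bid (5, 5, 5, 12): truth gives 0; no alternative beats it.
(Checking all 625 profiles: 1 has a profitable deviation, 624 do not.)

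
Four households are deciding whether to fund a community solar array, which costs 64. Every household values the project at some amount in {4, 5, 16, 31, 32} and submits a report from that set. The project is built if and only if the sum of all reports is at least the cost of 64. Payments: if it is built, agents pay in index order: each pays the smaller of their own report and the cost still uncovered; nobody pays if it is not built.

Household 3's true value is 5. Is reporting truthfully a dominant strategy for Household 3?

No

Consider the case where Household 1 reports 4, Household 2 reports 31 and Household 4 reports 31.
Truthful report 5: project built, pays 5, utility 5 - 5 = 0.
Report 4 instead: project built, pays 4, utility 5 - 4 = 1.
Since 1 > 0, reporting 4 is strictly better here, so truthful reporting is not dominant.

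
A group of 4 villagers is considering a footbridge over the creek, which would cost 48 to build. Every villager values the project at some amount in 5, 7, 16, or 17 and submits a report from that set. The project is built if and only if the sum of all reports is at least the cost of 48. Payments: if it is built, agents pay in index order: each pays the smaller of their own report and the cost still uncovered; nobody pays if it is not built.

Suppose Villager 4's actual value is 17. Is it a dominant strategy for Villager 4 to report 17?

Yes

Check each profile of the others' reports and compare truth against every alternative report.
Others report (16, 16, 16): truth gives 17, best alternative gives 17.
Others report (16, 16, 17): truth gives 17, best alternative gives 17.
Others report (16, 17, 16): truth gives 17, best alternative gives 17.
Others report (16, 17, 17): truth gives 17, best alternative gives 17.
Others report (17, 16, 16): truth gives 17, best alternative gives 17.
Others report (17, 16, 17): truth gives 17, best alternative gives 17.
(Remaining 58 profiles checked similarly; truth is weakly best in each.)
In every case the truthful report is at least as good as any alternative, so it is a dominant strategy.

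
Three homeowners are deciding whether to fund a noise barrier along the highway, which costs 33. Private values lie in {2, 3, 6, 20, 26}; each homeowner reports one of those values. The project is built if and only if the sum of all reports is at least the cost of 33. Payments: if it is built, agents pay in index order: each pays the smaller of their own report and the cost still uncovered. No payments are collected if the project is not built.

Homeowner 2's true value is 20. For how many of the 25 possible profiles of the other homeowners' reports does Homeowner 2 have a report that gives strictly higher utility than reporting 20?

Others report (2, 26): truth gives 0; report 6 gives 14 > 0. Violating.
Others report (3, 26): truth gives 0; report 6 gives 14 > 0. Violating.
Others report (6, 26): truth gives 0; report 2 gives 18 > 0. Violating.
Others report (20, 20): truth gives 7; report 2 gives 18 > 7. Violating.
Others report (2, 2): truth gives 0; no alternative beats it.
Others report (2, 3): truth gives 0; no alternative beats it.
(Checking all 25 profiles: 10 have a profitable deviation, 15 do not.)

10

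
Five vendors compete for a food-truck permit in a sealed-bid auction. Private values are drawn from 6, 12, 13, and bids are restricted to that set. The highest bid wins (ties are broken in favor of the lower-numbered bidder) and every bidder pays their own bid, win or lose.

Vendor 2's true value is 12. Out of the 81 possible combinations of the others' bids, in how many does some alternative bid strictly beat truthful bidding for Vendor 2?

Others bid (6, 6, 6, 13): truth gives -12; bid 13 gives -1 > -12. Violating.
Others bid (6, 6, 12, 13): truth gives -12; bid 13 gives -1 > -12. Violating.
Others bid (6, 6, 13, 6): truth gives -12; bid 13 gives -1 > -12. Violating.
Others bid (6, 6, 13, 12): truth gives -12; bid 13 gives -1 > -12. Violating.
Others bid (6, 6, 6, 6): truth gives 0; no alternative beats it.
Others bid (6, 6, 6, 12): truth gives 0; no alternative beats it.
(Checking all 81 profiles: 73 have a profitable deviation, 8 do not.)

73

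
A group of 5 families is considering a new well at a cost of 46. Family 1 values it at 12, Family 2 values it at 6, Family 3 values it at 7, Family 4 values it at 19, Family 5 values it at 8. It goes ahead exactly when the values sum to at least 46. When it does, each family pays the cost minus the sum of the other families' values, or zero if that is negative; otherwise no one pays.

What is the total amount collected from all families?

Total value 52 ≥ cost 46, so it is built.
Family 1: others sum to 40; max(0, 46 - 40) = 6.
Family 2: others sum to 46; max(0, 46 - 46) = 0.
Family 3: others sum to 45; max(0, 46 - 45) = 1.
Family 4: others sum to 33; max(0, 46 - 33) = 13.
Family 5: others sum to 44; max(0, 46 - 44) = 2.
Total collected = 6 + 0 + 1 + 13 + 2 = 22.

22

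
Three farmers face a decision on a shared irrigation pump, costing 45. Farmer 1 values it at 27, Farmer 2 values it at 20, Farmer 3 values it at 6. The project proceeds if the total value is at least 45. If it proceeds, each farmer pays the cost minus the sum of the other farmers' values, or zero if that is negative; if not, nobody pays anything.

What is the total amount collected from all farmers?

Total value 53 ≥ cost 45, so it is built.
Farmer 1: others sum to 26; max(0, 45 - 26) = 19.
Farmer 2: others sum to 33; max(0, 45 - 33) = 12.
Farmer 3: others sum to 47; max(0, 45 - 47) = 0.
Total collected = 19 + 12 + 0 = 31.

31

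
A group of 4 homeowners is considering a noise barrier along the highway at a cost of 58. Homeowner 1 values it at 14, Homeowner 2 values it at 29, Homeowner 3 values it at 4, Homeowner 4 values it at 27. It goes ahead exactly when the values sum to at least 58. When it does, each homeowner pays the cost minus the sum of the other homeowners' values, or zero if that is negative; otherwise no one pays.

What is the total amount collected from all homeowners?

Total value 74 ≥ cost 58, so it is built.
Homeowner 1: others sum to 60; max(0, 58 - 60) = 0.
Homeowner 2: others sum to 45; max(0, 58 - 45) = 13.
Homeowner 3: others sum to 70; max(0, 58 - 70) = 0.
Homeowner 4: others sum to 47; max(0, 58 - 47) = 11.
Total collected = 0 + 13 + 0 + 11 = 24.

24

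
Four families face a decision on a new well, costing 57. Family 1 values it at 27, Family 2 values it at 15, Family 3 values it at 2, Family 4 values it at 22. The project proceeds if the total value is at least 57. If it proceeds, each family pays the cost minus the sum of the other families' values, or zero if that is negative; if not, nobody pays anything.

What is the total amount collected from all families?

Total value 66 ≥ cost 57, so it is built.
Family 1: others sum to 39; max(0, 57 - 39) = 18.
Family 2: others sum to 51; max(0, 57 - 51) = 6.
Family 3: others sum to 64; max(0, 57 - 64) = 0.
Family 4: others sum to 44; max(0, 57 - 44) = 13.
Total collected = 18 + 6 + 0 + 13 = 37.

37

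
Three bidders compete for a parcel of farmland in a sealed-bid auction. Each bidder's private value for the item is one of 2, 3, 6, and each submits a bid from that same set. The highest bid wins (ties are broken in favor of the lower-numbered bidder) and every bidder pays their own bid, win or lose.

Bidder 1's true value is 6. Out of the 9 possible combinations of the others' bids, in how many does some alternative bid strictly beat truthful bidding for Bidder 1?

4

Others bid (2, 2): truth gives 0; bid 2 gives 4 > 0. Violating.
Others bid (2, 3): truth gives 0; bid 3 gives 3 > 0. Violating.
Others bid (3, 2): truth gives 0; bid 3 gives 3 > 0. Violating.
Others bid (3, 3): truth gives 0; bid 3 gives 3 > 0. Violating.
Others bid (2, 6): truth gives 0; no alternative beats it.
Others bid (3, 6): truth gives 0; no alternative beats it.
(Checking all 9 profiles: 4 have a profitable deviation, 5 do not.)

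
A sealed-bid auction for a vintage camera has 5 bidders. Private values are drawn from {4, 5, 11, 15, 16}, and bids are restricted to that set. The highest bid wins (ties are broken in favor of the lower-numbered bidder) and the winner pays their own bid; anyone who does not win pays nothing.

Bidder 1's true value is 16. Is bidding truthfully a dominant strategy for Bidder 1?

No

Consider the case where Bidder 2 bids 4, Bidder 3 bids 4, Bidder 4 bids 4 and Bidder 5 bids 4.
Truthful bid 16: wins, pays 16, utility 16 - 16 = 0.
Bid 4 instead: wins, pays 4, utility 16 - 4 = 12.
Since 12 > 0, bidding 4 is strictly better here, so truthful bidding is not dominant.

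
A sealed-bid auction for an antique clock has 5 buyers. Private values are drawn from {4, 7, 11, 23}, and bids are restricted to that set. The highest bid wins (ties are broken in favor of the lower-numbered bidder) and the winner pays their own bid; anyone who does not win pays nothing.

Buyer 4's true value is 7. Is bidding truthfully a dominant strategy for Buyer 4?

Yes

Check each profile of the others' bids and compare truth against every alternative bid.
Others bid (4, 4, 4, 4): truth gives 0, best alternative gives 0.
Others bid (4, 4, 4, 7): truth gives 0, best alternative gives 0.
Others bid (4, 4, 4, 11): truth gives 0, best alternative gives 0.
Others bid (4, 4, 4, 23): truth gives 0, best alternative gives 0.
Others bid (4, 4, 7, 4): truth gives 0, best alternative gives 0.
Others bid (4, 4, 7, 7): truth gives 0, best alternative gives 0.
(Remaining 250 profiles checked similarly; truth is weakly best in each.)
In every case the truthful bid is at least as good as any alternative, so it is a dominant strategy.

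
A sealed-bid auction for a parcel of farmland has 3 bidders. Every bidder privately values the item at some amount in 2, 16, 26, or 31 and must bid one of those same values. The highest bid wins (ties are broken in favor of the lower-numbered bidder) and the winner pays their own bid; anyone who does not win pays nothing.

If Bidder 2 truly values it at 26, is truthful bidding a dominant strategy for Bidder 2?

Consider the case where Bidder 1 bids 2 and Bidder 3 bids 2.
Truthful bid 26: wins, pays 26, utility 26 - 26 = 0.
Bid 16 instead: wins, pays 16, utility 26 - 16 = 10.
Since 10 > 0, bidding 16 is strictly better here, so truthful bidding is not dominant.

No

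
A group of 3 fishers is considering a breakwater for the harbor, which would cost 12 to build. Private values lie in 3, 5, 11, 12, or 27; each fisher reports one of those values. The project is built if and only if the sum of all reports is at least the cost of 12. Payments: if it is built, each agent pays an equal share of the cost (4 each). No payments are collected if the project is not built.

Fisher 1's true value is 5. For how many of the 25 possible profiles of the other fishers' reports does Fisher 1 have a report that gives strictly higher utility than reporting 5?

Others report (3, 3): truth gives 0; report 11 gives 1 > 0. Violating.
Others report (3, 5): truth gives 1; no alternative beats it.
Others report (3, 11): truth gives 1; no alternative beats it.
(Checking all 25 profiles: 1 has a profitable deviation, 24 do not.)

1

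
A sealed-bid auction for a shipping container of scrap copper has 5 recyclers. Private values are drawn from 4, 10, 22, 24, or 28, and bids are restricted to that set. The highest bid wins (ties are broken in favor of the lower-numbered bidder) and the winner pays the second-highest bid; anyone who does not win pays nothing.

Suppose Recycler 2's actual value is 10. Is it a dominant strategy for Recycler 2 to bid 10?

Check each profile of the others' bids and compare truth against every alternative bid.
Others bid (4, 4, 4, 4): truth gives 6, best alternative gives 6.
Others bid (4, 4, 4, 10): truth gives 0, best alternative gives 0.
Others bid (4, 4, 4, 22): truth gives 0, best alternative gives 0.
Others bid (4, 4, 4, 24): truth gives 0, best alternative gives 0.
Others bid (4, 4, 4, 28): truth gives 0, best alternative gives 0.
Others bid (4, 4, 10, 4): truth gives 0, best alternative gives 0.
(Remaining 619 profiles checked similarly; truth is weakly best in each.)
In every case the truthful bid is at least as good as any alternative, so it is a dominant strategy.

Yes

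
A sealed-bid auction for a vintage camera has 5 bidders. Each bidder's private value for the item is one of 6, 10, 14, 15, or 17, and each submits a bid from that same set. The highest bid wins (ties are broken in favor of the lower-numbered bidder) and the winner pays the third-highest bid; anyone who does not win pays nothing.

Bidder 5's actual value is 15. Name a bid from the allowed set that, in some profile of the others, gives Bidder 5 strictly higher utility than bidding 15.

17

Suppose Bidder 1 bids 6, Bidder 2 bids 6, Bidder 3 bids 6 and Bidder 4 bids 15.
Bid 15: loses, pays 0, utility 0.
Bid 17: wins, pays 6, utility 15 - 6 = 9.
So bidding 17 beats truth here (9 > 0).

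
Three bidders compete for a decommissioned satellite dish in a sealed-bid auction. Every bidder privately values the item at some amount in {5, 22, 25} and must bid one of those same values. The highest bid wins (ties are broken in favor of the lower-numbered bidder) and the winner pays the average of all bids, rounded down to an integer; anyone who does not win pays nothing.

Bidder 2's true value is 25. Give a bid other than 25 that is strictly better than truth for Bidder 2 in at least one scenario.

22

Suppose Bidder 1 bids 5 and Bidder 3 bids 5.
Bid 25: wins, pays 11, utility 25 - 11 = 14.
Bid 22: wins, pays 10, utility 25 - 10 = 15.
So bidding 22 beats truth here (15 > 14).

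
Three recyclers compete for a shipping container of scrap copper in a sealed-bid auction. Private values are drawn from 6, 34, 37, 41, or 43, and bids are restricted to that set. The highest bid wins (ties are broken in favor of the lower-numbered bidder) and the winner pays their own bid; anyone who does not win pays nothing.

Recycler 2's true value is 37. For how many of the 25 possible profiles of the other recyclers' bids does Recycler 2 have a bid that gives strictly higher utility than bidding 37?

Others bid (6, 6): truth gives 0; bid 34 gives 3 > 0. Violating.
Others bid (6, 34): truth gives 0; bid 34 gives 3 > 0. Violating.
Others bid (6, 37): truth gives 0; no alternative beats it.
Others bid (6, 41): truth gives 0; no alternative beats it.
(Checking all 25 profiles: 2 have a profitable deviation, 23 do not.)

2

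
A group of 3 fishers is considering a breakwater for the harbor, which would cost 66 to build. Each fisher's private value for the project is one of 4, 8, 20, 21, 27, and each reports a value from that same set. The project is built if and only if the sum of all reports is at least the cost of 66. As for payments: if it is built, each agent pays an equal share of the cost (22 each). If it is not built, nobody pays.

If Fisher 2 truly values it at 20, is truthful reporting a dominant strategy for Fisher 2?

No

Consider the case where Fisher 1 reports 20 and Fisher 3 reports 27.
Truthful report 20: project built, pays 22, utility 20 - 22 = -2.
Report 4 instead: project not built, utility 0.
Since 0 > -2, reporting 4 is strictly better here, so truthful reporting is not dominant.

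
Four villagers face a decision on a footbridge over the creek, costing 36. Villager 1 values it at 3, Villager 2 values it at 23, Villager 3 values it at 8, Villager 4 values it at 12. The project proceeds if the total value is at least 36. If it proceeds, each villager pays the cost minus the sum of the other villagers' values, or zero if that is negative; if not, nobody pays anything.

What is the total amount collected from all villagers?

Total value 46 ≥ cost 36, so it is built.
Villager 1: others sum to 43; max(0, 36 - 43) = 0.
Villager 2: others sum to 23; max(0, 36 - 23) = 13.
Villager 3: others sum to 38; max(0, 36 - 38) = 0.
Villager 4: others sum to 34; max(0, 36 - 34) = 2.
Total collected = 0 + 13 + 0 + 2 = 15.

15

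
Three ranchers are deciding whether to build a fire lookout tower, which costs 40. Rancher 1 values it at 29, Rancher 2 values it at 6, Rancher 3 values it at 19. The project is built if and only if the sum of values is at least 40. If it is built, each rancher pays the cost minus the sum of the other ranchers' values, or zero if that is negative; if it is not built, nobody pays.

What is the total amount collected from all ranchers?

20

Total value 54 ≥ cost 40, so it is built.
Rancher 1: others sum to 25; max(0, 40 - 25) = 15.
Rancher 2: others sum to 48; max(0, 40 - 48) = 0.
Rancher 3: others sum to 35; max(0, 40 - 35) = 5.
Total collected = 15 + 0 + 5 = 20.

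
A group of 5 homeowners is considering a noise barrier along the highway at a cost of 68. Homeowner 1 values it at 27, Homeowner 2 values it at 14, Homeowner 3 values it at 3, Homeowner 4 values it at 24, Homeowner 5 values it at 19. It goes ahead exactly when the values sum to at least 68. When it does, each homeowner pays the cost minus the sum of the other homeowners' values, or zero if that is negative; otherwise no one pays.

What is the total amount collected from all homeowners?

Total value 87 ≥ cost 68, so it is built.
Homeowner 1: others sum to 60; max(0, 68 - 60) = 8.
Homeowner 2: others sum to 73; max(0, 68 - 73) = 0.
Homeowner 3: others sum to 84; max(0, 68 - 84) = 0.
Homeowner 4: others sum to 63; max(0, 68 - 63) = 5.
Homeowner 5: others sum to 68; max(0, 68 - 68) = 0.
Total collected = 8 + 0 + 0 + 5 + 0 = 13.

13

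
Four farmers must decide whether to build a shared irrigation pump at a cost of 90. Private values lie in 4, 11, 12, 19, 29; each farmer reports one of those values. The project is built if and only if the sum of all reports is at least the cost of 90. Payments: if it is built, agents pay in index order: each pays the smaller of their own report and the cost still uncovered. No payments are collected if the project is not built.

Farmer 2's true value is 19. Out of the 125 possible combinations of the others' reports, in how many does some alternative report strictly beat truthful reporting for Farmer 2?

1

Others report (29, 29, 29): truth gives 0; report 4 gives 15 > 0. Violating.
Others report (4, 4, 4): truth gives 0; no alternative beats it.
Others report (4, 4, 11): truth gives 0; no alternative beats it.
(Checking all 125 profiles: 1 has a profitable deviation, 124 do not.)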